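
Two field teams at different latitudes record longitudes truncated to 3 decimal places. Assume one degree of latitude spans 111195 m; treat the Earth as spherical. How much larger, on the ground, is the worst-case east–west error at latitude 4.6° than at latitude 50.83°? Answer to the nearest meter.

Truncating at 3 decimal places can drop up to a full unit in the last place, so the longitude may be off by as much as 0.001°.
Error at 4.6° = 0.001° × 111195 × cos 4.6° ≈ 111.2 × 0.9968 = 110.84 m.
Error at 50.83° = 0.001° × 111195 × cos 50.83° ≈ 111.2 × 0.6316 = 70.233 m.
Difference: 110.84 − 70.233 = 40.603 m.

41 meters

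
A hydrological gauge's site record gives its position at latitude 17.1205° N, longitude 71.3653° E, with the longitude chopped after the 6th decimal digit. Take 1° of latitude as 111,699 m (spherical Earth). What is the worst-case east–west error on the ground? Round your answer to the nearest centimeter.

Truncating at 6 decimal places can drop up to a full unit in the last place, so the longitude may be off by as much as 1e-06°.
Parallels shrink by cos φ, so at 17.1205° a degree of longitude is 111699 × 0.9557 ≈ 106749 m.
Maximum E–W displacement: 1e-06 × 106749 = 0.106749 m.
That is 0.106749 m = 10.675 cm.

11 centimeters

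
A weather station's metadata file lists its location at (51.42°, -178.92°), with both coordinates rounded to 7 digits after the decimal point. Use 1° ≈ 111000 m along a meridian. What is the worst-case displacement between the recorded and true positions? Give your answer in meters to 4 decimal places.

Rounding to 7 decimal places leaves each coordinate within ±5e-08° of the true value.
North–south component: 5e-08° × 111000 = 0.00555 m.
Longitude error → 5e-08 × 111000 × cos 51.42° = 5e-08 × 111000 × 0.6236 ≈ 0.00346102 m.
Worst case both components are at the extreme and orthogonal: √(0.00555² + 0.00346102²) ≈ 0.00654073 m.

0.0065 meters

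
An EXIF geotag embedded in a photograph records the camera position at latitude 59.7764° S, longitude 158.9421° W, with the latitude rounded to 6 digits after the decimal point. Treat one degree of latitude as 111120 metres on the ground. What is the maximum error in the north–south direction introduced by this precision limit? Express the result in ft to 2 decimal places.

0.18 ft

Rounding to 6 decimal places leaves the latitude within ±5e-07° of the true value.
Along the meridian that is 5e-07° × 111120 m/° = 0.05556 m.
In feet: 0.05556 m ÷ 0.3048 ≈ 0.18228 ft.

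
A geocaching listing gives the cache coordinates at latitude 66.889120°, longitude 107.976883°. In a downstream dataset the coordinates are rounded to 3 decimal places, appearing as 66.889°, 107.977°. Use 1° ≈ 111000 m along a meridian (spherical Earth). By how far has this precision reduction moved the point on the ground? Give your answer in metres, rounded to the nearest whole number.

14 metres

Δlat = 66.889120 − 66.889 = +0.000120°; Δlon = 107.976883 − 107.977 = -0.000117°.
N–S: 0.000120° × 111000 m/° = 13.32 m.
East–west at this latitude: -0.000117° × 111000 × cos 66.889° ≈ -0.000117 × 43569 = -5.09758 m.
Hypotenuse of the two orthogonal shifts: √(13.32² + 5.09758²) = 14.2621 m.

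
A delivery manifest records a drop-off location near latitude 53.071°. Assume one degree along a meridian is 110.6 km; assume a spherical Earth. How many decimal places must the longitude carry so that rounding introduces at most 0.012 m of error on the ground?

At 53.071° one degree of longitude covers 110600 × cos 53.071° ≈ 110600 × 0.6008 ≈ 66451.2 m.
N decimal places → at most half a unit in the last place, 0.5 × 10⁻ᴺ° = 66451.2/2 × 10⁻ᴺ m.
Setting 33225.6 × 10⁻ᴺ ≤ 0.012 gives 10ᴺ ≥ 2.769e+06, i.e. N ≥ 6.44.
At 6 places the error can reach 0.0332 m, but 7 places keeps it to 0.00332 m.

7 decimal places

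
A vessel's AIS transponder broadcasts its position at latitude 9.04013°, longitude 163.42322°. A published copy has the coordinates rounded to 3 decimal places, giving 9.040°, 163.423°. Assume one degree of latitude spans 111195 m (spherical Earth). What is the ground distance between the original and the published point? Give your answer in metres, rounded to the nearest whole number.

28 metres

Δlat = 9.04013 − 9.040 = +0.00013°; Δlon = 163.42322 − 163.423 = +0.00022°.
N–S: 0.00013° × 111195 m/° = 14.4554 m.
East–west at this latitude: 0.00022° × 111195 × cos 9.04° ≈ 0.00022 × 109814 = 24.159 m.
Combined displacement = (14.4554² + 24.159²)^½ ≈ 28.1534 m.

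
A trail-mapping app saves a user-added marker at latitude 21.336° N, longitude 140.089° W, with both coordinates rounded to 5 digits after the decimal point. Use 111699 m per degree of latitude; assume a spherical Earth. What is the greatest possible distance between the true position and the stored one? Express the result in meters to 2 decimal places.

0.76 meters

Rounding to 5 decimal places leaves each coordinate within ±5e-06° of the true value.
N–S: 5e-06° × 111699 m/° = 0.558495 m.
E–W at 21.336°: 5e-06° × 111699 × cos 21.336° = 5e-06 × 111699 × 0.9315 ≈ 0.520217 m.
The two errors are perpendicular, so the maximum displacement is √(0.558495² + 0.520217²) ≈ 0.763245 m.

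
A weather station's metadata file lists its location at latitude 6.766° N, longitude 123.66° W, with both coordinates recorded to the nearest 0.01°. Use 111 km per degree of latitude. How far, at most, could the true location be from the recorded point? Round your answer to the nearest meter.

Rounding to 2 decimal places leaves each coordinate within ±0.005° of the true value.
North–south component: 0.005° × 111000 = 555 m.
Longitude error → 0.005 × 111000 × cos 6.766° = 0.005 × 111000 × 0.9930 ≈ 551.135 m.
Worst case both components are at the extreme and orthogonal: √(555² + 551.135²) ≈ 782.16 m.

782 meters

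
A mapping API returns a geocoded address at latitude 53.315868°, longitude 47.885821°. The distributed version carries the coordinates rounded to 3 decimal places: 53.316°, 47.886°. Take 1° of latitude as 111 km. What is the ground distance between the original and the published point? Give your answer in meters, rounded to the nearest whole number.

19 meters

Δlat = 53.315868 − 53.316 = -0.000132°; Δlon = 47.885821 − 47.886 = -0.000179°.
N–S: -0.000132° × 111000 m/° = -14.652 m.
E–W at 53.316°: -0.000179° × 111000 × cos 53.316° = -0.000179 × 111000 × 0.5974 ≈ -11.8698 m.
Hypotenuse of the two orthogonal shifts: √(14.652² + 11.8698²) = 18.8566 m.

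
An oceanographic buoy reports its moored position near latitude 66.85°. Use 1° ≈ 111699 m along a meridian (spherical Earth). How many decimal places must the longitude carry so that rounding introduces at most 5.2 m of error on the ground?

4 decimal places

At 66.85° one degree of longitude covers 111699 × cos 66.85° ≈ 111699 × 0.3931 ≈ 43913.3 m.
With N decimal places the half-ulp bound is 0.5·10⁻ᴺ°, or 0.5·10⁻ᴺ × 43913.3 m on the ground.
Need 0.5 × 43913.3 × 10⁻ᴺ ≤ 5.2 → 10⁻ᴺ ≤ 2.368e-04, so N ≥ 3.63.
So 4 decimal places suffice (2.2 m); 3 would allow up to 22 m.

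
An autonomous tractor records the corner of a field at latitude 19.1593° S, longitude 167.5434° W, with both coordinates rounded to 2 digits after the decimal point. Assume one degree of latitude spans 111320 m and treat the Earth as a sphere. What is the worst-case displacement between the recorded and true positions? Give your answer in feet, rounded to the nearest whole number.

2512 feet

Rounding to 2 decimal places leaves each coordinate within ±0.005° of the true value.
N–S: 0.005° × 111320 m/° = 556.6 m.
Longitude error → 0.005 × 111320 × cos 19.1593° = 0.005 × 111320 × 0.9446 ≈ 525.77 m.
The two errors are perpendicular, so the maximum displacement is √(556.6² + 525.77²) ≈ 765.661 m.
In feet: 765.661 m ÷ 0.3048 ≈ 2512 ft.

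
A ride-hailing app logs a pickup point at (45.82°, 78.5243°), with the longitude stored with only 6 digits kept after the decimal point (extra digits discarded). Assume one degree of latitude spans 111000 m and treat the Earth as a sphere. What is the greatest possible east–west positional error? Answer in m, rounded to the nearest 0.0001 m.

Truncating at 6 decimal places can drop up to a full unit in the last place, so the longitude may be off by as much as 1e-06°.
At latitude 45.82° a degree of longitude spans 111000 m × cos 45.82° = 111000 × 0.6969 ≈ 77357.5 m.
So at most 1e-06° × 77357.5 ≈ 0.0773575 m east–west.

0.0774 m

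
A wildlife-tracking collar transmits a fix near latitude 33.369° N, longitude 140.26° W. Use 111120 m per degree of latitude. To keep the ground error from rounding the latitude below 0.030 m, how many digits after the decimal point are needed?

One degree of latitude covers 111120 m.
With N decimal places the half-ulp bound is 0.5·10⁻ᴺ°, or 0.5·10⁻ᴺ × 111120 m on the ground.
Setting 55560 × 10⁻ᴺ ≤ 0.030 gives 10ᴺ ≥ 1.852e+06, i.e. N ≥ 6.27.
N = 6 would give 0.0556 m (too coarse); N = 7 gives 0.00556 m ≤ 0.030 m.

7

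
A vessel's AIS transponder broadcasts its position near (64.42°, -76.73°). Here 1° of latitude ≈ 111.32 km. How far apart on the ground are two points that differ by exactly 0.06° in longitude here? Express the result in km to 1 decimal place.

2.9 km

One degree of longitude here spans 111320 × cos 64.42° = 111320 × 0.4318 ≈ 48064.7 m; 0.06° of that is 2883.88 m.
That is 2883.88 m = 2.8839 km.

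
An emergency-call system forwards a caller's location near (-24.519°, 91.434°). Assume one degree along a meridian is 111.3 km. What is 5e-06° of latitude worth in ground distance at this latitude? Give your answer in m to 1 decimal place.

5e-06° × 111300 m/° = 0.5565 m.

0.6 m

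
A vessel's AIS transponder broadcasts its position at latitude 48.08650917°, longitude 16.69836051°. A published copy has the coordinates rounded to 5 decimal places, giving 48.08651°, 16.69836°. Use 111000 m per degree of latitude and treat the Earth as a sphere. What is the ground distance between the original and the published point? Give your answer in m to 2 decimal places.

Δlat = 48.08650917 − 48.08651 = -0.00000083°; Δlon = 16.69836051 − 16.69836 = +0.00000051°.
N–S: -0.00000083° × 111000 m/° = -0.09213 m.
East–west at this latitude: 0.00000051° × 111000 × cos 48.0865° ≈ 0.00000051 × 74148.9 = 0.0378159 m.
Combined displacement = (0.09213² + 0.0378159²)^½ ≈ 0.0995891 m.

0.10 m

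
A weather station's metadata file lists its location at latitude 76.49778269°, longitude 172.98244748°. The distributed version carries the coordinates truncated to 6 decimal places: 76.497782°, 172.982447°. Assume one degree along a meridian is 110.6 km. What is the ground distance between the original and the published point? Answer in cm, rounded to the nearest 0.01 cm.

Δlat = 76.49778269 − 76.497782 = +0.00000069°; Δlon = 172.98244748 − 172.982447 = +0.00000048°.
North–south shift: 0.00000069 × 110600 = 0.076314 m.
East–west at this latitude: 0.00000048° × 110600 × cos 76.4978° ≈ 0.00000048 × 25823.2 = 0.0123951 m.
Combined displacement = (0.076314² + 0.0123951²)^½ ≈ 0.0773141 m.
That is 0.0773141 m = 7.7314 cm.

7.73 cm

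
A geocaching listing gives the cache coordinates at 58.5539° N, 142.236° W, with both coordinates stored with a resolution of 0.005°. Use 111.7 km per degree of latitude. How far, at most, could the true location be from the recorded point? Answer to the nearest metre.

315 metres

With a 0.005° grid the true value lies within half a step, ±0.005°/2 = ±0.0025°, of the stored one.
Latitude error → 0.0025 × 111700 = 279.25 m along the meridian.
Longitude error → 0.0025 × 111700 × cos 58.5539° = 0.0025 × 111700 × 0.5217 ≈ 145.684 m.
Worst case both components are at the extreme and orthogonal: √(279.25² + 145.684²) ≈ 314.967 m.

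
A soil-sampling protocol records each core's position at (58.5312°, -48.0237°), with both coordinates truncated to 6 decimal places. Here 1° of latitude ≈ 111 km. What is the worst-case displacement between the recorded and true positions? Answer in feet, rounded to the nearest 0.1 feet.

0.4 feet

Truncating at 6 decimal places can drop up to a full unit in the last place, so each coordinate may be off by as much as 1e-06°.
Latitude error → 1e-06 × 111000 = 0.111 m along the meridian.
East–west component at 58.5312°: 1e-06° × 111000 × cos 58.5312° ≈ 1e-06 × 57945.8 ≈ 0.0579458 m.
Worst case both components are at the extreme and orthogonal: √(0.111² + 0.0579458²) ≈ 0.125215 m.
Converting: 0.125215 m × 3.2808 ft/m ≈ 0.41081 ft.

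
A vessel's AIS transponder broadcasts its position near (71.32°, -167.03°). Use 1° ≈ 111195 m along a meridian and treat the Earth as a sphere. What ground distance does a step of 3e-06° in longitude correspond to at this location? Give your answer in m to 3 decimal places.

0.107 m

At 71.32° a degree of longitude is 111195 × cos 71.32° ≈ 35613.8 m, so 3e-06° corresponds to 0.106841 m.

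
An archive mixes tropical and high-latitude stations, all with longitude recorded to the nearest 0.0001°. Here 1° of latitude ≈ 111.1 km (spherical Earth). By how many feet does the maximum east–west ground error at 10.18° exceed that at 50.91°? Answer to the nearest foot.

6 feet

Rounding to 4 decimal places leaves the longitude within ±5e-05° of the true value.
Error at 10.18° = 5e-05° × 111100 × cos 10.18° ≈ 5.555 × 0.9843 = 5.4675 m.
Error at 50.91° = 5e-05° × 111100 × cos 50.91° ≈ 5.555 × 0.6305 = 3.5027 m.
Difference: 5.4675 − 3.5027 = 1.9649 m.
In feet: 1.9649 m ÷ 0.3048 ≈ 6.4465 ft.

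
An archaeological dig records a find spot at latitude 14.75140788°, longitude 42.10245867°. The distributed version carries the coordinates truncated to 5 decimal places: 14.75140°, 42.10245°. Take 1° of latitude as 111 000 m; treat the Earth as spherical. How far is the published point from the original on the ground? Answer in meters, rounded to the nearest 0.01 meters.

1.28 meters

Δlat = 14.75140788 − 14.75140 = +0.00000788°; Δlon = 42.10245867 − 42.10245 = +0.00000867°.
North–south shift: 0.00000788 × 111000 = 0.87468 m.
E–W at 14.7514°: 0.00000867° × 111000 × cos 14.7514° = 0.00000867 × 111000 × 0.9670 ≈ 0.93065 m.
Hypotenuse of the two orthogonal shifts: √(0.87468² + 0.93065²) = 1.27717 m.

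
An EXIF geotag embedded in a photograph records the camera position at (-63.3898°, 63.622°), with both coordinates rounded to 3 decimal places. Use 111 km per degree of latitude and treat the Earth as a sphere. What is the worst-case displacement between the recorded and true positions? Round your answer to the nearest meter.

61 meters

Rounding to 3 decimal places leaves each coordinate within ±0.0005° of the true value.
Latitude error → 0.0005 × 111000 = 55.5 m along the meridian.
E–W at 63.3898°: 0.0005° × 111000 × cos 63.3898° = 0.0005 × 111000 × 0.4479 ≈ 24.8595 m.
Worst case both components are at the extreme and orthogonal: √(55.5² + 24.8595²) ≈ 60.8132 m.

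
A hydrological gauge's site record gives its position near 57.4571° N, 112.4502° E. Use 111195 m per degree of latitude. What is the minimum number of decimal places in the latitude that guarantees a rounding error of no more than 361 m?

One degree of latitude covers 111195 m.
With N decimal places the half-ulp bound is 0.5·10⁻ᴺ°, or 0.5·10⁻ᴺ × 111195 m on the ground.
Setting 55597.5 × 10⁻ᴺ ≤ 361 gives 10ᴺ ≥ 154, i.e. N ≥ 2.19.
So 3 decimal places suffice (55.6 m); 2 would allow up to 556 m.

3 decimal places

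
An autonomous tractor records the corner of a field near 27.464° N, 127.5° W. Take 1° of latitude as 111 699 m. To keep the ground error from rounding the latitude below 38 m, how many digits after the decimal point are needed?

4 decimal places

One degree of latitude covers 111699 m.
With N decimal places the half-ulp bound is 0.5·10⁻ᴺ°, or 0.5·10⁻ᴺ × 111699 m on the ground.
Need 0.5 × 111699 × 10⁻ᴺ ≤ 38 → 10⁻ᴺ ≤ 6.804e-04, so N ≥ 3.17.
At 3 places the error can reach 55.8 m, but 4 places keeps it to 5.58 m.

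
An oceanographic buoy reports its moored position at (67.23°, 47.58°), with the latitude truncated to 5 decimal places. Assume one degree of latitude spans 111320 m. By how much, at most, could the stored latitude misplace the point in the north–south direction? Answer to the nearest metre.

1 metres

Truncating at 5 decimal places can drop up to a full unit in the last place, so the latitude may be off by as much as 1e-05°.
North–south distance: 1e-05° × 111320 m/° = 1.1132 m.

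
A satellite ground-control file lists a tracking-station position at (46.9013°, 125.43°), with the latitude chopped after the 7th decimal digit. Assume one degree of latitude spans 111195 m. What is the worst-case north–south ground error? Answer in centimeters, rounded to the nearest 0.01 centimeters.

1.11 centimeters

Truncating at 7 decimal places can drop up to a full unit in the last place, so the latitude may be off by as much as 1e-07°.
Along the meridian that is 1e-07° × 111195 m/° = 0.0111195 m.
That is 0.0111195 m = 1.1119 cm.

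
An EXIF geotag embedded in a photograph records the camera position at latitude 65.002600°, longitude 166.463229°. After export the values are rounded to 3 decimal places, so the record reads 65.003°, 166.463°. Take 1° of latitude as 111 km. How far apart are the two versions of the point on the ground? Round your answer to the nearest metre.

46 metres

Δlat = 65.002600 − 65.003 = -0.000400°; Δlon = 166.463229 − 166.463 = +0.000229°.
N–S: -0.000400° × 111000 m/° = -44.4 m.
E–W at 65.003°: 0.000229° × 111000 × cos 65.003° = 0.000229 × 111000 × 0.4226 ≈ 10.7413 m.
Distance: √(44.4² + 10.7413²) ≈ 45.6808 m.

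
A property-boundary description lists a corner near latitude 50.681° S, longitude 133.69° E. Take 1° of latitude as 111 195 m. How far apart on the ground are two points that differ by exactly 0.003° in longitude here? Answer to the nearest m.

211 m

At 50.681° a degree of longitude is 111195 × cos 50.681° ≈ 70457.3 m, so 0.003° corresponds to 211.372 m.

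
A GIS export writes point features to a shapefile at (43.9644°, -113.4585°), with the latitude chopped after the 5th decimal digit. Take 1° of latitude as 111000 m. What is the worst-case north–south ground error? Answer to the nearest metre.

Truncating at 5 decimal places can drop up to a full unit in the last place, so the latitude may be off by as much as 1e-05°.
North–south distance: 1e-05° × 111000 m/° = 1.11 m.

1 metres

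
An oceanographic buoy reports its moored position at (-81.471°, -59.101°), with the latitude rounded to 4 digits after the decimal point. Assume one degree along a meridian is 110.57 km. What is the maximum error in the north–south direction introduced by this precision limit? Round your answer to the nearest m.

Rounding to 4 decimal places leaves the latitude within ±5e-05° of the true value.
North–south distance: 5e-05° × 110570 m/° = 5.5285 m.

6 m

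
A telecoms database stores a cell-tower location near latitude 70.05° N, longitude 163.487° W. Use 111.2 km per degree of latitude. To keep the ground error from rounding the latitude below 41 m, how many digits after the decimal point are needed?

4 decimal places

One degree of latitude covers 111200 m.
With N decimal places the half-ulp bound is 0.5·10⁻ᴺ°, or 0.5·10⁻ᴺ × 111200 m on the ground.
Setting 55600 × 10⁻ᴺ ≤ 41 gives 10ᴺ ≥ 1356, i.e. N ≥ 3.13.
At 3 places the error can reach 55.6 m, but 4 places keeps it to 5.56 m.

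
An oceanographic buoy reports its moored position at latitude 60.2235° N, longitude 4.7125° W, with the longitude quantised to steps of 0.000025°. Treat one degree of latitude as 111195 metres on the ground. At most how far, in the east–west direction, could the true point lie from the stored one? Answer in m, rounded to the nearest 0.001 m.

With a 0.000025° grid the true value lies within half a step, ±0.000025°/2 = ±1.25e-05°, of the stored one.
Parallels shrink by cos φ, so at 60.2235° a degree of longitude is 111195 × 0.4966 ≈ 55221.4 m.
East–west error: 1.25e-05° × 55221.4 m/° ≈ 0.690268 m.

0.690 m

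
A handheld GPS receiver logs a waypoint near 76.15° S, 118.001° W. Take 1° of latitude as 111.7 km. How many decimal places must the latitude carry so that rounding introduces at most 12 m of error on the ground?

4

One degree of latitude covers 111700 m.
N decimal places → at most half a unit in the last place, 0.5 × 10⁻ᴺ° = 111700/2 × 10⁻ᴺ m.
Setting 55850 × 10⁻ᴺ ≤ 12 gives 10ᴺ ≥ 4654, i.e. N ≥ 3.67.
N = 3 would give 55.9 m (too coarse); N = 4 gives 5.58 m ≤ 12 m.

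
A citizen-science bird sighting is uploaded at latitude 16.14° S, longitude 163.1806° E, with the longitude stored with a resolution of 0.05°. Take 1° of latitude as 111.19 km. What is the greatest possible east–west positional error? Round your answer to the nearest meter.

2670 meters

With a 0.05° grid the true value lies within half a step, ±0.05°/2 = ±0.025°, of the stored one.
One degree of longitude at 16.14° is 111190 × cos 16.14° ≈ 111190 × 0.9606 = 106807 m.
East–west error: 0.025° × 106807 m/° ≈ 2670.19 m.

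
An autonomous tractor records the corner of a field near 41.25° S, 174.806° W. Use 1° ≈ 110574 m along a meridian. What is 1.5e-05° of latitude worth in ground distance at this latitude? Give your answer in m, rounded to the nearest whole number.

Along a meridian 1.5e-05° is 1.5e-05 × 110574 = 1.65861 m.

2 m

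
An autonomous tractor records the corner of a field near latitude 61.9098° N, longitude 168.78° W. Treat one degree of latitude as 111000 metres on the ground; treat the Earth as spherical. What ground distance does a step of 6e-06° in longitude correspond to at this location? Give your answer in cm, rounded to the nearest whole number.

31 cm

At 61.9098° a degree of longitude is 111000 × cos 61.9098° ≈ 52265.6 m, so 6e-06° corresponds to 0.313593 m.
That is 0.313593 m = 31.359 cm.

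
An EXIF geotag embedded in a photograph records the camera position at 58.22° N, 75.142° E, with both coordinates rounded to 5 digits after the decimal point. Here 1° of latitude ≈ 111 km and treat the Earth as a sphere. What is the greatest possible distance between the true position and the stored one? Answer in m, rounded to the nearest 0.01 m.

Rounding to 5 decimal places leaves each coordinate within ±5e-06° of the true value.
N–S: 5e-06° × 111000 m/° = 0.555 m.
E–W at 58.22°: 5e-06° × 111000 × cos 58.22° = 5e-06 × 111000 × 0.5267 ≈ 0.292296 m.
The two errors are perpendicular, so the maximum displacement is √(0.555² + 0.292296²) ≈ 0.627265 m.

0.63 m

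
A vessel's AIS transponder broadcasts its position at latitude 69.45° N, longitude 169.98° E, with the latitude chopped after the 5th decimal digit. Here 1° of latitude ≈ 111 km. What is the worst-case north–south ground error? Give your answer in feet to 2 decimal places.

3.64 feet

Truncating at 5 decimal places can drop up to a full unit in the last place, so the latitude may be off by as much as 1e-05°.
Along the meridian that is 1e-05° × 111000 m/° = 1.11 m.
In feet: 1.11 m ÷ 0.3048 ≈ 3.6417 ft.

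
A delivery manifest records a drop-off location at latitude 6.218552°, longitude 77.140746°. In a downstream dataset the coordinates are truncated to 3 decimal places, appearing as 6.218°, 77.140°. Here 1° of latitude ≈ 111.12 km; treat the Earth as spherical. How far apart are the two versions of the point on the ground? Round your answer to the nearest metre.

Δlat = 6.218552 − 6.218 = +0.000552°; Δlon = 77.140746 − 77.140 = +0.000746°.
N–S: 0.000552° × 111120 m/° = 61.3382 m.
East–west at this latitude: 0.000746° × 111120 × cos 6.218° ≈ 0.000746 × 110466 = 82.4078 m.
Hypotenuse of the two orthogonal shifts: √(61.3382² + 82.4078²) = 102.73 m.

103 metres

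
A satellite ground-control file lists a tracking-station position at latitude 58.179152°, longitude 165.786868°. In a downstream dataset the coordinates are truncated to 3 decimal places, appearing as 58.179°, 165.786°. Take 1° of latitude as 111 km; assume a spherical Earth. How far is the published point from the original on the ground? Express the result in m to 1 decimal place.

53.5 m

Δlat = 58.179152 − 58.179 = +0.000152°; Δlon = 165.786868 − 165.786 = +0.000868°.
North–south shift: 0.000152 × 111000 = 16.872 m.
E–W at 58.179°: 0.000868° × 111000 × cos 58.179° = 0.000868 × 111000 × 0.5273 ≈ 50.8011 m.
Distance: √(16.872² + 50.8011²) ≈ 53.5296 m.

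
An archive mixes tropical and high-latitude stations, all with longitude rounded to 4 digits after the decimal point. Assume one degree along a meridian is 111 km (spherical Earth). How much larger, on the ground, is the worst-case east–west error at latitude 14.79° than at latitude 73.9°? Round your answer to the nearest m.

4 m

Rounding to 4 decimal places leaves the longitude within ±5e-05° of the true value.
At 14.79°: 5e-05° × 111000 × cos 14.79° = 5e-05 × 111000 × 0.9669 ≈ 5.3661 m.
At 73.9°: 5e-05° × 111000 × cos 73.9° = 5e-05 × 111000 × 0.2773 ≈ 1.5391 m.
Difference: 5.3661 − 1.5391 = 3.827 m.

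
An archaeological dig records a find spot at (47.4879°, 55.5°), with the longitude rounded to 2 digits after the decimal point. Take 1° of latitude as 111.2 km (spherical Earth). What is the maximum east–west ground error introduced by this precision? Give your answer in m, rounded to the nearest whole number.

376 m

Rounding to 2 decimal places leaves the longitude within ±0.005° of the true value.
At latitude 47.4879° a degree of longitude spans 111200 m × cos 47.4879° = 111200 × 0.6757 ≈ 75142.9 m.
Maximum E–W displacement: 0.005 × 75142.9 = 375.715 m.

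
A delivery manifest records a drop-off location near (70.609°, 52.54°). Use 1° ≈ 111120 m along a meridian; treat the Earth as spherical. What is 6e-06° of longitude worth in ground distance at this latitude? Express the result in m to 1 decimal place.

One degree of longitude here spans 111120 × cos 70.609° = 111120 × 0.3320 ≈ 36893.3 m; 6e-06° of that is 0.22136 m.

0.2 m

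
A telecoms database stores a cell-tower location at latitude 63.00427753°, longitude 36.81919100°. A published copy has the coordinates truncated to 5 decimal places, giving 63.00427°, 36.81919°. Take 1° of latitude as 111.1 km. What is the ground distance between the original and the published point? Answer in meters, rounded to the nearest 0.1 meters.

Δlat = 63.00427753 − 63.00427 = +0.00000753°; Δlon = 36.81919100 − 36.81919 = +0.00000100°.
North–south shift: 0.00000753 × 111100 = 0.836583 m.
E–W at 63.0043°: 0.00000100° × 111100 × cos 63.0043° = 0.00000100 × 111100 × 0.4539 ≈ 0.050431 m.
Combined displacement = (0.836583² + 0.050431²)^½ ≈ 0.838102 m.

0.8 meters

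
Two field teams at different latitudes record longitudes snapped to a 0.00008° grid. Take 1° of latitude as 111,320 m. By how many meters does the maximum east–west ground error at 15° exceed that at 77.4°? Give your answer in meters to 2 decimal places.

3.33 meters

With a 0.00008° grid the true value lies within half a step, ±0.00008°/2 = ±4e-05°, of the stored one.
Error at 15° = 4e-05° × 111320 × cos 15° ≈ 4.4528 × 0.9659 = 4.3011 m.
At 77.4°: 4e-05° × 111320 × cos 77.4° = 4e-05 × 111320 × 0.2181 ≈ 0.97135 m.
So the lower-latitude error exceeds the higher by 4.3011 − 0.97135 = 3.3297 m.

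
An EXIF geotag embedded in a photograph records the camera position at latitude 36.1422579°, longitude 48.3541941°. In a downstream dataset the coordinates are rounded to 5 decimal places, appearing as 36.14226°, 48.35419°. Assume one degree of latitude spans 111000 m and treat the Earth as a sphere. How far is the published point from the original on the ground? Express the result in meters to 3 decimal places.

0.435 meters

Δlat = 36.1422579 − 36.14226 = -0.0000021°; Δlon = 48.3541941 − 48.35419 = +0.0000041°.
N–S: -0.0000021° × 111000 m/° = -0.2331 m.
E–W at 36.1423°: 0.0000041° × 111000 × cos 36.1423° = 0.0000041 × 111000 × 0.8076 ≈ 0.367518 m.
Combined displacement = (0.2331² + 0.367518²)^½ ≈ 0.435207 m.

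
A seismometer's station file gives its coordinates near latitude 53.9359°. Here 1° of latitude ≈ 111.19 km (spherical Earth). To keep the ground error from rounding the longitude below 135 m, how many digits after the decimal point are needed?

At 53.9359° one degree of longitude covers 111190 × cos 53.9359° ≈ 111190 × 0.5887 ≈ 65456.4 m.
With N decimal places the half-ulp bound is 0.5·10⁻ᴺ°, or 0.5·10⁻ᴺ × 65456.4 m on the ground.
Setting 32728.2 × 10⁻ᴺ ≤ 135 gives 10ᴺ ≥ 242.4, i.e. N ≥ 2.38.
N = 2 would give 327 m (too coarse); N = 3 gives 32.7 m ≤ 135 m.

3 decimal places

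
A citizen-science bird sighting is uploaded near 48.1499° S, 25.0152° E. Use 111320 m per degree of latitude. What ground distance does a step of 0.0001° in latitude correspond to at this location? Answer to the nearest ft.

0.0001° × 111320 m/° = 11.132 m.
Converting: 11.132 m × 3.2808 ft/m ≈ 36.522 ft.

37 ft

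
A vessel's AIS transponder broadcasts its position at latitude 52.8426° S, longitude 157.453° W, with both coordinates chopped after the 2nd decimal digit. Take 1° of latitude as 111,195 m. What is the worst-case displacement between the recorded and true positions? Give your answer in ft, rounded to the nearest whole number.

4262 ft

Truncating at 2 decimal places can drop up to a full unit in the last place, so each coordinate may be off by as much as 0.01°.
North–south component: 0.01° × 111195 = 1111.95 m.
E–W at 52.8426°: 0.01° × 111195 × cos 52.8426° = 0.01 × 111195 × 0.6040 ≈ 671.625 m.
Worst case both components are at the extreme and orthogonal: √(1111.95² + 671.625²) ≈ 1299.04 m.
In feet: 1299.04 m ÷ 0.3048 ≈ 4262 ft.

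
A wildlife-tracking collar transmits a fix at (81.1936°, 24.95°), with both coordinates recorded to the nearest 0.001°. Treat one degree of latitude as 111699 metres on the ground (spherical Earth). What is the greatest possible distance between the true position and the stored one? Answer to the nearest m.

57 m

Rounding to 3 decimal places leaves each coordinate within ±0.0005° of the true value.
North–south component: 0.0005° × 111699 = 55.8495 m.
Longitude error → 0.0005 × 111699 × cos 81.1936° = 0.0005 × 111699 × 0.1531 ≈ 8.55035 m.
The two errors are perpendicular, so the maximum displacement is √(55.8495² + 8.55035²) ≈ 56.5002 m.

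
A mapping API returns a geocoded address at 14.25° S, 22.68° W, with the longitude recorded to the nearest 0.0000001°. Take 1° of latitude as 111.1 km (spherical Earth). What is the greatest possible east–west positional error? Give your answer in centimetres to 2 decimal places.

Rounding to 7 decimal places leaves the longitude within ±5e-08° of the true value.
At latitude 14.25° a degree of longitude spans 111100 m × cos 14.25° = 111100 × 0.9692 ≈ 107682 m.
East–west error: 5e-08° × 107682 m/° ≈ 0.00538408 m.
That is 0.00538408 m = 0.53841 cm.

0.54 centimetres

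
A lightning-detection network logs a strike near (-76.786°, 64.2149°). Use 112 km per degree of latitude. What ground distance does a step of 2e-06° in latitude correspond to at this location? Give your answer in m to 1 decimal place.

0.2 m

2e-06° × 112000 m/° = 0.224 m.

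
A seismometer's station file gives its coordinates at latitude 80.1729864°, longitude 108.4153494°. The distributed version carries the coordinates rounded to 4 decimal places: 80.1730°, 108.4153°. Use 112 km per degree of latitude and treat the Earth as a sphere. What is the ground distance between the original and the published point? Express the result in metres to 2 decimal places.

The latitude changed by -0.0000136° and the longitude by +0.0000494°.
N–S: -0.0000136° × 112000 m/° = -1.5232 m.
E–W at 80.173°: 0.0000494° × 112000 × cos 80.173° = 0.0000494 × 112000 × 0.1707 ≈ 0.944304 m.
Distance: √(1.5232² + 0.944304²) ≈ 1.79216 m.

1.79 metres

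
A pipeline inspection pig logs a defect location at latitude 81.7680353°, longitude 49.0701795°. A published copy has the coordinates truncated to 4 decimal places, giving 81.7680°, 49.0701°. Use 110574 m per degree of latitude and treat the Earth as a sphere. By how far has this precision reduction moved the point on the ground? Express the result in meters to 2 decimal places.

Δlat = 81.7680353 − 81.7680 = +0.0000353°; Δlon = 49.0701795 − 49.0701 = +0.0000795°.
N–S: 0.0000353° × 110574 m/° = 3.90326 m.
East–west at this latitude: 0.0000795° × 110574 × cos 81.768° ≈ 0.0000795 × 15832.2 = 1.25866 m.
Combined displacement = (3.90326² + 1.25866²)^½ ≈ 4.10118 m.

4.10 meters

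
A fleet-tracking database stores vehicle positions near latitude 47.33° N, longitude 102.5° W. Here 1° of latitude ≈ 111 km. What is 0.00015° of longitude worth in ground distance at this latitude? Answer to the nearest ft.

37 ft

One degree of longitude here spans 111000 × cos 47.33° = 111000 × 0.6778 ≈ 75233 m; 0.00015° of that is 11.285 m.
In feet: 11.285 m ÷ 0.3048 ≈ 37.024 ft.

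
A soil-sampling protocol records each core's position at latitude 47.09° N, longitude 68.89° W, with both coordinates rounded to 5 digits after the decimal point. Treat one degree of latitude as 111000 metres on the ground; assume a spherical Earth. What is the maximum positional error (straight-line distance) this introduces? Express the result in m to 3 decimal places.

0.671 m

Rounding to 5 decimal places leaves each coordinate within ±5e-06° of the true value.
Latitude error → 5e-06 × 111000 = 0.555 m along the meridian.
Longitude error → 5e-06 × 111000 × cos 47.09° = 5e-06 × 111000 × 0.6808 ≈ 0.377871 m.
Worst case both components are at the extreme and orthogonal: √(0.555² + 0.377871²) ≈ 0.671425 m.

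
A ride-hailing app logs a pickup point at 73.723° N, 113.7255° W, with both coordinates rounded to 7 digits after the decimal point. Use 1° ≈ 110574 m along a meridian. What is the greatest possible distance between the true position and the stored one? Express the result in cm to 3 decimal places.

0.574 cm

Rounding to 7 decimal places leaves each coordinate within ±5e-08° of the true value.
North–south component: 5e-08° × 110574 = 0.0055287 m.
E–W at 73.723°: 5e-08° × 110574 × cos 73.723° = 5e-08 × 110574 × 0.2803 ≈ 0.00154959 m.
The two errors are perpendicular, so the maximum displacement is √(0.0055287² + 0.00154959²) ≈ 0.00574176 m.
That is 0.00574176 m = 0.57418 cm.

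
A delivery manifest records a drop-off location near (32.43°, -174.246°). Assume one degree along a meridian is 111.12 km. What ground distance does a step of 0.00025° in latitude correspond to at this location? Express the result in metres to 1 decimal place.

27.8 metres

Along a meridian 0.00025° is 0.00025 × 111120 = 27.78 m.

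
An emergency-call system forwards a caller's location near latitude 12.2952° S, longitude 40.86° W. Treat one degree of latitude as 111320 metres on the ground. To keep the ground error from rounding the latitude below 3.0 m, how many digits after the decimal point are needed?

One degree of latitude covers 111320 m.
With N decimal places the half-ulp bound is 0.5·10⁻ᴺ°, or 0.5·10⁻ᴺ × 111320 m on the ground.
Setting 55660 × 10⁻ᴺ ≤ 3.0 gives 10ᴺ ≥ 1.855e+04, i.e. N ≥ 4.27.
At 4 places the error can reach 5.57 m, but 5 places keeps it to 0.557 m.

5 decimal places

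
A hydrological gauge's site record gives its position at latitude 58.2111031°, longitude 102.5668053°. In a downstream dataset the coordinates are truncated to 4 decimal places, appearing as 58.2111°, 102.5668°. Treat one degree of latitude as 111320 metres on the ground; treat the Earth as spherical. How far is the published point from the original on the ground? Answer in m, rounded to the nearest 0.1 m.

Δlat = 58.2111031 − 58.2111 = +0.0000031°; Δlon = 102.5668053 − 102.5668 = +0.0000053°.
North–south shift: 0.0000031 × 111320 = 0.345092 m.
East–west at this latitude: 0.0000053° × 111320 × cos 58.2111° ≈ 0.0000053 × 58642.4 = 0.310805 m.
Distance: √(0.345092² + 0.310805²) ≈ 0.464422 m.

0.5 m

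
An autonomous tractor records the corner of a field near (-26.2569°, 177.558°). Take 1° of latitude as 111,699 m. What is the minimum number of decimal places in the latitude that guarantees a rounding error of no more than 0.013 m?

7

One degree of latitude covers 111699 m.
With N decimal places the half-ulp bound is 0.5·10⁻ᴺ°, or 0.5·10⁻ᴺ × 111699 m on the ground.
Need 0.5 × 111699 × 10⁻ᴺ ≤ 0.013 → 10⁻ᴺ ≤ 2.328e-07, so N ≥ 6.63.
N = 6 would give 0.0558 m (too coarse); N = 7 gives 0.00558 m ≤ 0.013 m.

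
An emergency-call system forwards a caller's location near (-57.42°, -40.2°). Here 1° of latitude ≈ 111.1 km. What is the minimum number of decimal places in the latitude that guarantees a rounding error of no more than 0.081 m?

One degree of latitude covers 111100 m.
With N decimal places the half-ulp bound is 0.5·10⁻ᴺ°, or 0.5·10⁻ᴺ × 111100 m on the ground.
Need 0.5 × 111100 × 10⁻ᴺ ≤ 0.081 → 10⁻ᴺ ≤ 1.458e-06, so N ≥ 5.84.
So 6 decimal places suffice (0.0555 m); 5 would allow up to 0.555 m.

6 decimal places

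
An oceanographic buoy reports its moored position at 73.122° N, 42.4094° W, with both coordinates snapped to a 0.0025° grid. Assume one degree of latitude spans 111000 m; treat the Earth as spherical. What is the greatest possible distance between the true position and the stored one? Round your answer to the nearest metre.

With a 0.0025° grid the true value lies within half a step, ±0.0025°/2 = ±0.00125°, of the stored one.
North–south component: 0.00125° × 111000 = 138.75 m.
E–W at 73.122°: 0.00125° × 111000 × cos 73.122° = 0.00125 × 111000 × 0.2903 ≈ 40.284 m.
The two errors are perpendicular, so the maximum displacement is √(138.75² + 40.284²) ≈ 144.48 m.

144 metres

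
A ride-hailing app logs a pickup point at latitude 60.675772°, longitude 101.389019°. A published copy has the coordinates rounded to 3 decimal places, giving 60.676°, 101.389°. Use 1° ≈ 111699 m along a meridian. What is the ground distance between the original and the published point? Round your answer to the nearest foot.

84 feet

The latitude changed by -0.000228° and the longitude by +0.000019°.
North–south shift: -0.000228 × 111699 = -25.4674 m.
East–west at this latitude: 0.000019° × 111699 × cos 60.676° ≈ 0.000019 × 54704.3 = 1.03938 m.
Hypotenuse of the two orthogonal shifts: √(25.4674² + 1.03938²) = 25.4886 m.
Converting: 25.4886 m × 3.2808 ft/m ≈ 83.624 ft.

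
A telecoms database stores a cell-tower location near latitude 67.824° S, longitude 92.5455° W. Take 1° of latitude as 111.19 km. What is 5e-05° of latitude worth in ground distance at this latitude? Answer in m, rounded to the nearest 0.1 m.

5.6 m

5e-05° × 111190 m/° = 5.5595 m.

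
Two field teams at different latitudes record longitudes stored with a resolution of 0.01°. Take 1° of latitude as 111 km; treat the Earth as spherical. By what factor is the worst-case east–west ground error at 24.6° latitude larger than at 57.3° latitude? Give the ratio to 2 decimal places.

With a 0.01° grid the true value lies within half a step, ±0.01°/2 = ±0.005°, of the stored one.
Error at 24.6° = 0.005° × 111000 × cos 24.6° ≈ 555 × 0.9092 = 504.63 m.
Error at 57.3° = 0.005° × 111000 × cos 57.3° ≈ 555 × 0.5402 = 299.83 m.
Ratio: 504.63 / 299.83 = cos 24.6° / cos 57.3° ≈ 1.6830.

1.68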